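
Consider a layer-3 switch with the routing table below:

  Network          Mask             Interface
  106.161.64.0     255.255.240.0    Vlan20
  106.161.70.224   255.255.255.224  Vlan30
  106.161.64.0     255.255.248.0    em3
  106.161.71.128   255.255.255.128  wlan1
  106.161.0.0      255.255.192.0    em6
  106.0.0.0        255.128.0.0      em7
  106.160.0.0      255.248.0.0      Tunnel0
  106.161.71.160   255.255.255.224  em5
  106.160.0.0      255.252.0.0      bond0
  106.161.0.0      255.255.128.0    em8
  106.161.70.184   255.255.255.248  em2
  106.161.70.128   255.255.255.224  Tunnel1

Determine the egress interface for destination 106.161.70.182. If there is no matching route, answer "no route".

Routes whose prefix contains 106.161.70.182:
  106.160.0.0/13 (106.160.0.0 - 106.167.255.255) -> Tunnel0
  106.160.0.0/14 (106.160.0.0 - 106.163.255.255) -> bond0
  106.161.0.0/17 (106.161.0.0 - 106.161.127.255) -> em8
  106.161.64.0/20 (106.161.64.0 - 106.161.79.255) -> Vlan20
  106.161.64.0/21 (106.161.64.0 - 106.161.71.255) -> em3
More-specific entries that do NOT match:
  106.161.70.184/29 (106.161.70.184 - 106.161.70.191) does not contain 106.161.70.182
  106.161.70.224/27 (106.161.70.224 - 106.161.70.255) does not contain 106.161.70.182
  106.161.71.160/27 (106.161.71.160 - 106.161.71.191) does not contain 106.161.70.182
  106.161.70.128/27 (106.161.70.128 - 106.161.70.159) does not contain 106.161.70.182
  106.161.71.128/25 (106.161.71.128 - 106.161.71.255) does not contain 106.161.70.182
Longest matching prefix is /21 -> interface em3.

em3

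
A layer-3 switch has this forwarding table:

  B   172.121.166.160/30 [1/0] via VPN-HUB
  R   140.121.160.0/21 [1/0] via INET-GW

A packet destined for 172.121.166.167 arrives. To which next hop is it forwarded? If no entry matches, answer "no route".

no route

No entry's prefix contains 172.121.166.167; there is no default route.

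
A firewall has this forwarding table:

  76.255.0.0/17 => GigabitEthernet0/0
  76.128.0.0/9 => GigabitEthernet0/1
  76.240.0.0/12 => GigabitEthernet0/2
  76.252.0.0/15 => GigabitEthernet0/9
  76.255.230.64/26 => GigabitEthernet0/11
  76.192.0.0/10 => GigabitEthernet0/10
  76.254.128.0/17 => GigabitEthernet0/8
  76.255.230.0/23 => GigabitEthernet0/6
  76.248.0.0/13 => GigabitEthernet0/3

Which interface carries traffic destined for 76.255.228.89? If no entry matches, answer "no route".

GigabitEthernet0/3

Routes whose prefix contains 76.255.228.89:
  76.128.0.0/9 (76.128.0.0 - 76.255.255.255) -> GigabitEthernet0/1
  76.192.0.0/10 (76.192.0.0 - 76.255.255.255) -> GigabitEthernet0/10
  76.240.0.0/12 (76.240.0.0 - 76.255.255.255) -> GigabitEthernet0/2
  76.248.0.0/13 (76.248.0.0 - 76.255.255.255) -> GigabitEthernet0/3
More-specific entries that do NOT match:
  76.255.230.64/26 (76.255.230.64 - 76.255.230.127) does not contain 76.255.228.89
  76.255.230.0/23 (76.255.230.0 - 76.255.231.255) does not contain 76.255.228.89
  76.255.0.0/17 (76.255.0.0 - 76.255.127.255) does not contain 76.255.228.89
  76.254.128.0/17 (76.254.128.0 - 76.254.255.255) does not contain 76.255.228.89
  76.252.0.0/15 (76.252.0.0 - 76.253.255.255) does not contain 76.255.228.89
Longest matching prefix is /13 -> interface GigabitEthernet0/3.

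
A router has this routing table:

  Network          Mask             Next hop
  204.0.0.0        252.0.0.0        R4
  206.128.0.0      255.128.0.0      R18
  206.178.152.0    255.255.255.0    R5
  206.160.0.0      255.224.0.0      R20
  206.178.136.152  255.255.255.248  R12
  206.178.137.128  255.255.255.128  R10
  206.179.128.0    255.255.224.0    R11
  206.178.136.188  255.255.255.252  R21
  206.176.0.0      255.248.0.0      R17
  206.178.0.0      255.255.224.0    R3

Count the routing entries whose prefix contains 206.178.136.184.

Prefixes containing 206.178.136.184:
  204.0.0.0/6 (204.0.0.0 - 207.255.255.255)
  206.128.0.0/9 (206.128.0.0 - 206.255.255.255)
  206.160.0.0/11 (206.160.0.0 - 206.191.255.255)
  206.176.0.0/13 (206.176.0.0 - 206.183.255.255)
Total matching entries: 4.

4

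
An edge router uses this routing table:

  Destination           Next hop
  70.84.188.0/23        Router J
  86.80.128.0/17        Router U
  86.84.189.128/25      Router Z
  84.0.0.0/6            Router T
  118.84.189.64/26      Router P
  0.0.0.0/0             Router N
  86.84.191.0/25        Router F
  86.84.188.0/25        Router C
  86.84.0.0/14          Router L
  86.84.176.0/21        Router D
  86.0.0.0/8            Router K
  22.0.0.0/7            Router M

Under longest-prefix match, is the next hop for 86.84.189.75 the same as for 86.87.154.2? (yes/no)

yes

86.84.189.75: longest match 86.84.0.0/14 -> Router L
86.87.154.2: longest match 86.84.0.0/14 -> Router L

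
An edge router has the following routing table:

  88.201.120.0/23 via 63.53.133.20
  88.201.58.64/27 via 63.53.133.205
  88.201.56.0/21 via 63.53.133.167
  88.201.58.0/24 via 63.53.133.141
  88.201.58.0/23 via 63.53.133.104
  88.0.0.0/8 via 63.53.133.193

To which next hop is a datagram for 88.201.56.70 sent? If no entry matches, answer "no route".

Routes whose prefix contains 88.201.56.70:
  88.0.0.0/8 (88.0.0.0 - 88.255.255.255) -> 63.53.133.193
  88.201.56.0/21 (88.201.56.0 - 88.201.63.255) -> 63.53.133.167
More-specific entries that do NOT match:
  88.201.58.64/27 (88.201.58.64 - 88.201.58.95) does not contain 88.201.56.70
  88.201.58.0/24 (88.201.58.0 - 88.201.58.255) does not contain 88.201.56.70
  88.201.120.0/23 (88.201.120.0 - 88.201.121.255) does not contain 88.201.56.70
  88.201.58.0/23 (88.201.58.0 - 88.201.59.255) does not contain 88.201.56.70
Longest matching prefix is /21 -> next hop 63.53.133.167.

63.53.133.167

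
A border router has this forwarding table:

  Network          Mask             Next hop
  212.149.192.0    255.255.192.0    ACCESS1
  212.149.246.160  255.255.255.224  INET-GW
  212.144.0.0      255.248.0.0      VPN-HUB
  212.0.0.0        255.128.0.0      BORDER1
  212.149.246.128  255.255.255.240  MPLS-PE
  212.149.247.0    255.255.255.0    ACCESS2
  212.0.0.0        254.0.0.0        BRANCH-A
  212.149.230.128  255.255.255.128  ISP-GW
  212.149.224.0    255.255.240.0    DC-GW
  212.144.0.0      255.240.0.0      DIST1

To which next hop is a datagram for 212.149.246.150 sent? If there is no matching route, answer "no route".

ACCESS1

Routes whose prefix contains 212.149.246.150:
  212.0.0.0/7 (212.0.0.0 - 213.255.255.255) -> BRANCH-A
  212.144.0.0/12 (212.144.0.0 - 212.159.255.255) -> DIST1
  212.144.0.0/13 (212.144.0.0 - 212.151.255.255) -> VPN-HUB
  212.149.192.0/18 (212.149.192.0 - 212.149.255.255) -> ACCESS1
More-specific entries that do NOT match:
  212.149.246.128/28 (212.149.246.128 - 212.149.246.143) does not contain 212.149.246.150
  212.149.246.160/27 (212.149.246.160 - 212.149.246.191) does not contain 212.149.246.150
  212.149.230.128/25 (212.149.230.128 - 212.149.230.255) does not contain 212.149.246.150
  212.149.247.0/24 (212.149.247.0 - 212.149.247.255) does not contain 212.149.246.150
  212.149.224.0/20 (212.149.224.0 - 212.149.239.255) does not contain 212.149.246.150
Longest matching prefix is /18 -> next hop ACCESS1.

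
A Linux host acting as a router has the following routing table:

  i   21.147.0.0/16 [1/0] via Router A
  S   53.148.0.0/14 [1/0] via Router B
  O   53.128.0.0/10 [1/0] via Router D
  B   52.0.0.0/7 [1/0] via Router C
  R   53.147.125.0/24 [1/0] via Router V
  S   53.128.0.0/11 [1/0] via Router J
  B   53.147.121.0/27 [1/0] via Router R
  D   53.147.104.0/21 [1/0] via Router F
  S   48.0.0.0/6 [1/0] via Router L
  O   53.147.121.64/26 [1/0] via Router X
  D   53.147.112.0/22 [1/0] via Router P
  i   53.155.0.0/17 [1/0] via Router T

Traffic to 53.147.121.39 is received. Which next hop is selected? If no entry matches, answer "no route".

Router J

Routes whose prefix contains 53.147.121.39:
  52.0.0.0/7 (52.0.0.0 - 53.255.255.255) -> Router C
  53.128.0.0/10 (53.128.0.0 - 53.191.255.255) -> Router D
  53.128.0.0/11 (53.128.0.0 - 53.159.255.255) -> Router J
More-specific entries that do NOT match:
  53.147.121.0/27 (53.147.121.0 - 53.147.121.31) does not contain 53.147.121.39
  53.147.121.64/26 (53.147.121.64 - 53.147.121.127) does not contain 53.147.121.39
  53.147.125.0/24 (53.147.125.0 - 53.147.125.255) does not contain 53.147.121.39
  53.147.112.0/22 (53.147.112.0 - 53.147.115.255) does not contain 53.147.121.39
  53.147.104.0/21 (53.147.104.0 - 53.147.111.255) does not contain 53.147.121.39
  53.155.0.0/17 (53.155.0.0 - 53.155.127.255) does not contain 53.147.121.39
  21.147.0.0/16 (21.147.0.0 - 21.147.255.255) does not contain 53.147.121.39
  53.148.0.0/14 (53.148.0.0 - 53.151.255.255) does not contain 53.147.121.39
Longest matching prefix is /11 -> next hop Router J.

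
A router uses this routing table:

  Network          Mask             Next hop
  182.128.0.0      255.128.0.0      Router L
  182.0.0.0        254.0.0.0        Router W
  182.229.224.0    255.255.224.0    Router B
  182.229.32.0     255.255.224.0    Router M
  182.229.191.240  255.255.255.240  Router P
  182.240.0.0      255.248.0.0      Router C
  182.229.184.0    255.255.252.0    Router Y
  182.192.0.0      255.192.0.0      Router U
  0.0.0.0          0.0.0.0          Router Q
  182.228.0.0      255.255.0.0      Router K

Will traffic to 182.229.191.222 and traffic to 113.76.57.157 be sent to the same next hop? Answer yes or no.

no

182.229.191.222: longest match 182.192.0.0/10 -> Router U
113.76.57.157: longest match 0.0.0.0/0 -> Router Q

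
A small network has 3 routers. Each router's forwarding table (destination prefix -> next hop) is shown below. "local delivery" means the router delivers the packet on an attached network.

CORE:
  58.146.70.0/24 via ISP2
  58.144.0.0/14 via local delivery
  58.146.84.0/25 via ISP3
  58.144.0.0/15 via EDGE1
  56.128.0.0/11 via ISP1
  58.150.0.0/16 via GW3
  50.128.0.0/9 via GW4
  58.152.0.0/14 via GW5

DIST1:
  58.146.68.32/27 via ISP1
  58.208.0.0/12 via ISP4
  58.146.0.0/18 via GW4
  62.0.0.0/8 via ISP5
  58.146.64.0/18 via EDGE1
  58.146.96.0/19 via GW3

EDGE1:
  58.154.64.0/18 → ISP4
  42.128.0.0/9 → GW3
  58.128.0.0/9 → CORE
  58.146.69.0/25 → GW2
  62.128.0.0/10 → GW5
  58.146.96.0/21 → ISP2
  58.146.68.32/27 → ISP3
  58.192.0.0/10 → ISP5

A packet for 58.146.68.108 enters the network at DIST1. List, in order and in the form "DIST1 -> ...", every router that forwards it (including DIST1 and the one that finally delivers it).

DIST1 -> EDGE1 -> CORE

At DIST1: longest match for 58.146.68.108 is 58.146.64.0/18 -> EDGE1
At EDGE1: longest match for 58.146.68.108 is 58.128.0.0/9 -> CORE
At CORE: longest match for 58.146.68.108 is 58.144.0.0/14 -> local delivery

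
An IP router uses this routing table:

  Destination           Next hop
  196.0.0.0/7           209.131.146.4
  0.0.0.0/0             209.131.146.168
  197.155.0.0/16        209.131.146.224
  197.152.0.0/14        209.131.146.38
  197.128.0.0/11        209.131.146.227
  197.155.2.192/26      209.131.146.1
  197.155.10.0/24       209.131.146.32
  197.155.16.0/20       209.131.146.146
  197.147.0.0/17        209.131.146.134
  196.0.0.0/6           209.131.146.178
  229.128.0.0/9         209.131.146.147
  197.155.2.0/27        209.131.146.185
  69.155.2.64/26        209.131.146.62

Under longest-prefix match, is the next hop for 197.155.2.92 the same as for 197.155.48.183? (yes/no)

197.155.2.92: longest match 197.155.0.0/16 -> 209.131.146.224
197.155.48.183: longest match 197.155.0.0/16 -> 209.131.146.224

yes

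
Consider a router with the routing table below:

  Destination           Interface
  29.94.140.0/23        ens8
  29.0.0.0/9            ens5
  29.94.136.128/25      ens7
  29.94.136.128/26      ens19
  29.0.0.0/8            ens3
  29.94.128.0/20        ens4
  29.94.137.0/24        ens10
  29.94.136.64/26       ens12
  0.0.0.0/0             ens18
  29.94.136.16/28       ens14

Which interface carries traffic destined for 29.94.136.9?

Routes whose prefix contains 29.94.136.9:
  0.0.0.0/0 (default, matches everything) -> ens18
  29.0.0.0/8 (29.0.0.0 - 29.255.255.255) -> ens3
  29.0.0.0/9 (29.0.0.0 - 29.127.255.255) -> ens5
  29.94.128.0/20 (29.94.128.0 - 29.94.143.255) -> ens4
More-specific entries that do NOT match:
  29.94.136.16/28 (29.94.136.16 - 29.94.136.31) does not contain 29.94.136.9
  29.94.136.128/26 (29.94.136.128 - 29.94.136.191) does not contain 29.94.136.9
  29.94.136.64/26 (29.94.136.64 - 29.94.136.127) does not contain 29.94.136.9
  29.94.136.128/25 (29.94.136.128 - 29.94.136.255) does not contain 29.94.136.9
  29.94.137.0/24 (29.94.137.0 - 29.94.137.255) does not contain 29.94.136.9
  29.94.140.0/23 (29.94.140.0 - 29.94.141.255) does not contain 29.94.136.9
Longest matching prefix is /20 -> interface ens4.

ens4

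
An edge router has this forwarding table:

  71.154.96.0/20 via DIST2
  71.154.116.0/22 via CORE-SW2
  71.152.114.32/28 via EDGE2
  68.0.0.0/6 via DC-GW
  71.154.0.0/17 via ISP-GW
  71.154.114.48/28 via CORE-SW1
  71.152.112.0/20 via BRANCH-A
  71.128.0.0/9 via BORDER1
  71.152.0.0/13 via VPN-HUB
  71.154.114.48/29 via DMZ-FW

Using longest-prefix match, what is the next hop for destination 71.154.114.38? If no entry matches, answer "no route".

ISP-GW

Routes whose prefix contains 71.154.114.38:
  68.0.0.0/6 (68.0.0.0 - 71.255.255.255) -> DC-GW
  71.128.0.0/9 (71.128.0.0 - 71.255.255.255) -> BORDER1
  71.152.0.0/13 (71.152.0.0 - 71.159.255.255) -> VPN-HUB
  71.154.0.0/17 (71.154.0.0 - 71.154.127.255) -> ISP-GW
More-specific entries that do NOT match:
  71.154.114.48/29 (71.154.114.48 - 71.154.114.55) does not contain 71.154.114.38
  71.152.114.32/28 (71.152.114.32 - 71.152.114.47) does not contain 71.154.114.38
  71.154.114.48/28 (71.154.114.48 - 71.154.114.63) does not contain 71.154.114.38
  71.154.116.0/22 (71.154.116.0 - 71.154.119.255) does not contain 71.154.114.38
  71.154.96.0/20 (71.154.96.0 - 71.154.111.255) does not contain 71.154.114.38
  71.152.112.0/20 (71.152.112.0 - 71.152.127.255) does not contain 71.154.114.38
Longest matching prefix is /17 -> next hop ISP-GW.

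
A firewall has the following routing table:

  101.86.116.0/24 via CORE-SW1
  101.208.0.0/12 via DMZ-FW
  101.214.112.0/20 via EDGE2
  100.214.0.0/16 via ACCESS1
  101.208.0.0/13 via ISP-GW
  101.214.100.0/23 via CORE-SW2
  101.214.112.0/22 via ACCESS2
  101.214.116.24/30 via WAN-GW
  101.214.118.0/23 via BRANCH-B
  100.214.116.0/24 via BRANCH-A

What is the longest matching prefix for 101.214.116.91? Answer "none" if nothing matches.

101.214.112.0/20

Entries matching 101.214.116.91:
  101.208.0.0/12 (101.208.0.0 - 101.223.255.255)
  101.208.0.0/13 (101.208.0.0 - 101.215.255.255)
  101.214.112.0/20 (101.214.112.0 - 101.214.127.255)
Most specific is 101.214.112.0/20.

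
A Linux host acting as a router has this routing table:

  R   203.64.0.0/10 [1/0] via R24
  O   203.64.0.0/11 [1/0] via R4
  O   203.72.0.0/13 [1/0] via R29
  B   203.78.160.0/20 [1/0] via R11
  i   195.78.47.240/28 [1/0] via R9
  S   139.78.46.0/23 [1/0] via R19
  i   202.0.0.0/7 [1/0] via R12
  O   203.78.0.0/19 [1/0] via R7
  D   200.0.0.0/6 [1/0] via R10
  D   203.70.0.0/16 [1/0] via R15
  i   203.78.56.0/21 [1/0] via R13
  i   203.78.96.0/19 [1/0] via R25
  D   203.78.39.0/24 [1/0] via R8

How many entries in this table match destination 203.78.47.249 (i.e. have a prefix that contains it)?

5

Prefixes containing 203.78.47.249:
  200.0.0.0/6 (200.0.0.0 - 203.255.255.255)
  202.0.0.0/7 (202.0.0.0 - 203.255.255.255)
  203.64.0.0/10 (203.64.0.0 - 203.127.255.255)
  203.64.0.0/11 (203.64.0.0 - 203.95.255.255)
  203.72.0.0/13 (203.72.0.0 - 203.79.255.255)
Total matching entries: 5.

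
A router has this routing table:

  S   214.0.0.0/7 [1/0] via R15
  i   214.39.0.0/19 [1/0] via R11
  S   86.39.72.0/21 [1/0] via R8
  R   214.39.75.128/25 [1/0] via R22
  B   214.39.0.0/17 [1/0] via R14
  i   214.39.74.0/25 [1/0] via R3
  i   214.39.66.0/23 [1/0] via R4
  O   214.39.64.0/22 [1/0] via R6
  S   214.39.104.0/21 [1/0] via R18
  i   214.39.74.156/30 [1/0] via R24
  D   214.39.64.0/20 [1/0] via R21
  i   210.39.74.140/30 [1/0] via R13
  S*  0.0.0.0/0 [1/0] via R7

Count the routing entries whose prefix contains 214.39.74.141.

4

Prefixes containing 214.39.74.141:
  0.0.0.0/0 (default, matches everything)
  214.0.0.0/7 (214.0.0.0 - 215.255.255.255)
  214.39.0.0/17 (214.39.0.0 - 214.39.127.255)
  214.39.64.0/20 (214.39.64.0 - 214.39.79.255)
Total matching entries: 4.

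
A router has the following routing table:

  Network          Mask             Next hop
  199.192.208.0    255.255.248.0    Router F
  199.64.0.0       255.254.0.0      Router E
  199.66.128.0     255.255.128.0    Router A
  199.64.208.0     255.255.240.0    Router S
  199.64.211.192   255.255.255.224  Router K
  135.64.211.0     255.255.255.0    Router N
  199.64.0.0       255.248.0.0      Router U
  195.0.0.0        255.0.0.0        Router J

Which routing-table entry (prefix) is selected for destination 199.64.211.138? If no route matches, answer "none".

Entries matching 199.64.211.138:
  199.64.0.0/13 (199.64.0.0 - 199.71.255.255)
  199.64.0.0/15 (199.64.0.0 - 199.65.255.255)
  199.64.208.0/20 (199.64.208.0 - 199.64.223.255)
Most specific is 199.64.208.0/20.

199.64.208.0/20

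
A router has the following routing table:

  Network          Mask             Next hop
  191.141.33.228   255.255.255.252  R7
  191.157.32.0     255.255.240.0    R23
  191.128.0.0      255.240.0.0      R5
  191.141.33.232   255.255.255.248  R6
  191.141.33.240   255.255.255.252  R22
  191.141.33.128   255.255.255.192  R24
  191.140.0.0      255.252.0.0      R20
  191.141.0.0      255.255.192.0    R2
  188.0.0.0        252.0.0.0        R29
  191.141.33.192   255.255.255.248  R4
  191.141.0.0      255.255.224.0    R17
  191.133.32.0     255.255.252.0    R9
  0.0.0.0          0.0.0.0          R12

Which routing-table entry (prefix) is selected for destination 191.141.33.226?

191.141.0.0/18

Entries matching 191.141.33.226:
  0.0.0.0/0 (default, matches everything)
  188.0.0.0/6 (188.0.0.0 - 191.255.255.255)
  191.128.0.0/12 (191.128.0.0 - 191.143.255.255)
  191.140.0.0/14 (191.140.0.0 - 191.143.255.255)
  191.141.0.0/18 (191.141.0.0 - 191.141.63.255)
Most specific is 191.141.0.0/18.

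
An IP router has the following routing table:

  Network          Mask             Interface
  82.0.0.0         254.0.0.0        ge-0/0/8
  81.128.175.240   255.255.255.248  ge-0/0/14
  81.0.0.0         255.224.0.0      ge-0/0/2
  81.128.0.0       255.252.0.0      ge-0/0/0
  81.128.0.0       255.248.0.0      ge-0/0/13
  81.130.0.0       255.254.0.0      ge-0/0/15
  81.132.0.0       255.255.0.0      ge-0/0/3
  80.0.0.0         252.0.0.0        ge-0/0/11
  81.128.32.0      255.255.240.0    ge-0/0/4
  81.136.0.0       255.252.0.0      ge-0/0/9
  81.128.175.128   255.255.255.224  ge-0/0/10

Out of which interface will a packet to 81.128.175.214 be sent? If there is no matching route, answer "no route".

ge-0/0/0

Routes whose prefix contains 81.128.175.214:
  80.0.0.0/6 (80.0.0.0 - 83.255.255.255) -> ge-0/0/11
  81.128.0.0/13 (81.128.0.0 - 81.135.255.255) -> ge-0/0/13
  81.128.0.0/14 (81.128.0.0 - 81.131.255.255) -> ge-0/0/0
More-specific entries that do NOT match:
  81.128.175.240/29 (81.128.175.240 - 81.128.175.247) does not contain 81.128.175.214
  81.128.175.128/27 (81.128.175.128 - 81.128.175.159) does not contain 81.128.175.214
  81.128.32.0/20 (81.128.32.0 - 81.128.47.255) does not contain 81.128.175.214
  81.132.0.0/16 (81.132.0.0 - 81.132.255.255) does not contain 81.128.175.214
  81.130.0.0/15 (81.130.0.0 - 81.131.255.255) does not contain 81.128.175.214
Longest matching prefix is /14 -> interface ge-0/0/0.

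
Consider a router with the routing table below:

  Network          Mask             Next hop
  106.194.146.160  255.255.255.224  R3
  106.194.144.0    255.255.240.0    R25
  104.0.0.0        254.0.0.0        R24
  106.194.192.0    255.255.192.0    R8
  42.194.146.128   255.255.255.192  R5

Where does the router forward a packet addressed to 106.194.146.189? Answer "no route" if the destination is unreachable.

Routes whose prefix contains 106.194.146.189:
  106.194.144.0/20 (106.194.144.0 - 106.194.159.255) -> R25
  106.194.146.160/27 (106.194.146.160 - 106.194.146.191) -> R3
Longest matching prefix is /27 -> next hop R3.

R3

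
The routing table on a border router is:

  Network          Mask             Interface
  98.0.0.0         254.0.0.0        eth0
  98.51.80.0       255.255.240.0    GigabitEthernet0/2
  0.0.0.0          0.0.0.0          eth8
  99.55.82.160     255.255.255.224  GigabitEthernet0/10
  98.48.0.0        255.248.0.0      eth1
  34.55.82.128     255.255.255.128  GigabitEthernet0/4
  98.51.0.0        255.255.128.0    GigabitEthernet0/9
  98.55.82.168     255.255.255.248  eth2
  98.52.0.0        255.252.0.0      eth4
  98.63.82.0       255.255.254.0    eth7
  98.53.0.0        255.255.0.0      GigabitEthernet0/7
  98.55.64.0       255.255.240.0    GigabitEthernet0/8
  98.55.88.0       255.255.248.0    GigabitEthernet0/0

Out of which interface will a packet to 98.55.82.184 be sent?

Routes whose prefix contains 98.55.82.184:
  0.0.0.0/0 (default, matches everything) -> eth8
  98.0.0.0/7 (98.0.0.0 - 99.255.255.255) -> eth0
  98.48.0.0/13 (98.48.0.0 - 98.55.255.255) -> eth1
  98.52.0.0/14 (98.52.0.0 - 98.55.255.255) -> eth4
More-specific entries that do NOT match:
  98.55.82.168/29 (98.55.82.168 - 98.55.82.175) does not contain 98.55.82.184
  99.55.82.160/27 (99.55.82.160 - 99.55.82.191) does not contain 98.55.82.184
  34.55.82.128/25 (34.55.82.128 - 34.55.82.255) does not contain 98.55.82.184
  98.63.82.0/23 (98.63.82.0 - 98.63.83.255) does not contain 98.55.82.184
  98.55.88.0/21 (98.55.88.0 - 98.55.95.255) does not contain 98.55.82.184
  98.51.80.0/20 (98.51.80.0 - 98.51.95.255) does not contain 98.55.82.184
  98.55.64.0/20 (98.55.64.0 - 98.55.79.255) does not contain 98.55.82.184
  98.51.0.0/17 (98.51.0.0 - 98.51.127.255) does not contain 98.55.82.184
  98.53.0.0/16 (98.53.0.0 - 98.53.255.255) does not contain 98.55.82.184
Longest matching prefix is /14 -> interface eth4.

eth4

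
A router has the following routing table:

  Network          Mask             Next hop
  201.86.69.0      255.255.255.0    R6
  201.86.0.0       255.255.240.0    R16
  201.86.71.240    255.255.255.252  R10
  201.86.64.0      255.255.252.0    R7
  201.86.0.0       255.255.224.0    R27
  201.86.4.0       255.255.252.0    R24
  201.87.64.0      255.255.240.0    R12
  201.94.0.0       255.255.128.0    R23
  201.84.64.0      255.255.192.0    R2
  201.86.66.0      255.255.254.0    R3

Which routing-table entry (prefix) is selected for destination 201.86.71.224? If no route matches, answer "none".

none

201.86.71.224 is outside every listed prefix and there is no default route.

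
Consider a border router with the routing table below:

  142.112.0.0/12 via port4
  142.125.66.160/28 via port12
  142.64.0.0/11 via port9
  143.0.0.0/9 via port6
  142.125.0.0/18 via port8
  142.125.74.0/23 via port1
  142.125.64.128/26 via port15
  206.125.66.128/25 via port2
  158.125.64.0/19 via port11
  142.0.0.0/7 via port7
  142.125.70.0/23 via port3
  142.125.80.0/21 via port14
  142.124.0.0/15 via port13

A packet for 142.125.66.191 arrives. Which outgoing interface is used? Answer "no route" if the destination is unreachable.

port13

Routes whose prefix contains 142.125.66.191:
  142.0.0.0/7 (142.0.0.0 - 143.255.255.255) -> port7
  142.112.0.0/12 (142.112.0.0 - 142.127.255.255) -> port4
  142.124.0.0/15 (142.124.0.0 - 142.125.255.255) -> port13
More-specific entries that do NOT match:
  142.125.66.160/28 (142.125.66.160 - 142.125.66.175) does not contain 142.125.66.191
  142.125.64.128/26 (142.125.64.128 - 142.125.64.191) does not contain 142.125.66.191
  206.125.66.128/25 (206.125.66.128 - 206.125.66.255) does not contain 142.125.66.191
  142.125.74.0/23 (142.125.74.0 - 142.125.75.255) does not contain 142.125.66.191
  142.125.70.0/23 (142.125.70.0 - 142.125.71.255) does not contain 142.125.66.191
  142.125.80.0/21 (142.125.80.0 - 142.125.87.255) does not contain 142.125.66.191
  158.125.64.0/19 (158.125.64.0 - 158.125.95.255) does not contain 142.125.66.191
  142.125.0.0/18 (142.125.0.0 - 142.125.63.255) does not contain 142.125.66.191
Longest matching prefix is /15 -> interface port13.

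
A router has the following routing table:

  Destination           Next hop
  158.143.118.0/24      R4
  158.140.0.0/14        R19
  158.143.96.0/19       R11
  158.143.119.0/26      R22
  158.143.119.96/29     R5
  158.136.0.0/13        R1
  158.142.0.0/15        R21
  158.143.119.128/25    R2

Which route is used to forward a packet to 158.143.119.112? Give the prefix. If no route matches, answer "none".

Entries matching 158.143.119.112:
  158.136.0.0/13 (158.136.0.0 - 158.143.255.255)
  158.140.0.0/14 (158.140.0.0 - 158.143.255.255)
  158.142.0.0/15 (158.142.0.0 - 158.143.255.255)
  158.143.96.0/19 (158.143.96.0 - 158.143.127.255)
Most specific is 158.143.96.0/19.

158.143.96.0/19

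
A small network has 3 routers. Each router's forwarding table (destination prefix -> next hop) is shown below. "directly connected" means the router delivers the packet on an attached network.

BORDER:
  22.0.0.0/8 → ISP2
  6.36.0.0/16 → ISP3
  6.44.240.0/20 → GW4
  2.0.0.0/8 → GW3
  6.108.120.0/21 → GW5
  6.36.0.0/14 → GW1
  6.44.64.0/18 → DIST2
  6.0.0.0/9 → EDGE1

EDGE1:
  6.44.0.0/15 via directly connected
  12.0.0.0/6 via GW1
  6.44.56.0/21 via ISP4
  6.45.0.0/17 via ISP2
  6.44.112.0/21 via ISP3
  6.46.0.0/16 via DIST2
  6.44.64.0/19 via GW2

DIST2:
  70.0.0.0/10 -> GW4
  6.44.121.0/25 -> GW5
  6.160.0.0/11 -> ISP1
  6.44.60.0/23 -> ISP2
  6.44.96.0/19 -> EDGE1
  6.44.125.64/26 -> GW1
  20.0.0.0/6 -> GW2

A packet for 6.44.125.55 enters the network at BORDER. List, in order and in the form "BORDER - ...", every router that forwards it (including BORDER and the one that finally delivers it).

BORDER - DIST2 - EDGE1

At BORDER: longest match for 6.44.125.55 is 6.44.64.0/18 -> DIST2
At DIST2: longest match for 6.44.125.55 is 6.44.96.0/19 -> EDGE1
At EDGE1: longest match for 6.44.125.55 is 6.44.0.0/15 -> directly connected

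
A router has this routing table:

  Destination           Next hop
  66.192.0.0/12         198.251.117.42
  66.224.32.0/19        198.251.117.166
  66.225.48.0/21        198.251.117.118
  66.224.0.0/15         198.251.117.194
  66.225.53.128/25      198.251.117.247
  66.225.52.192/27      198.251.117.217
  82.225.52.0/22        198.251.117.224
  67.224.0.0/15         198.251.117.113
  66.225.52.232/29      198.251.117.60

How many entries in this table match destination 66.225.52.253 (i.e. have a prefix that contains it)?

2

Prefixes containing 66.225.52.253:
  66.224.0.0/15 (66.224.0.0 - 66.225.255.255)
  66.225.48.0/21 (66.225.48.0 - 66.225.55.255)
Total matching entries: 2.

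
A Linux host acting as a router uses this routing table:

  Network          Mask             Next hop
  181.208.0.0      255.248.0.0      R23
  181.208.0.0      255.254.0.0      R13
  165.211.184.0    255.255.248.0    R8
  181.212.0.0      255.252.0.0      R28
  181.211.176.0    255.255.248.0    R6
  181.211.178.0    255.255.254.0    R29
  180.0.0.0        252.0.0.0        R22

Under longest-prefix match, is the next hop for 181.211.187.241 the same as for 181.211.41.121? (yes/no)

yes

181.211.187.241: longest match 181.208.0.0/13 -> R23
181.211.41.121: longest match 181.208.0.0/13 -> R23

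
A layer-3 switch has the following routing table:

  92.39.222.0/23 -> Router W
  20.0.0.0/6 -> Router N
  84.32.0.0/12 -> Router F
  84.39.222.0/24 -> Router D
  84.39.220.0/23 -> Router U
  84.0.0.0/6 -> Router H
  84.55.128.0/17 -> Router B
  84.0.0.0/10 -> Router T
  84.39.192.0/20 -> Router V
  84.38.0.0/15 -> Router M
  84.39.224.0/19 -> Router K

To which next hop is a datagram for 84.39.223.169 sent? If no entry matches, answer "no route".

Routes whose prefix contains 84.39.223.169:
  84.0.0.0/6 (84.0.0.0 - 87.255.255.255) -> Router H
  84.0.0.0/10 (84.0.0.0 - 84.63.255.255) -> Router T
  84.32.0.0/12 (84.32.0.0 - 84.47.255.255) -> Router F
  84.38.0.0/15 (84.38.0.0 - 84.39.255.255) -> Router M
More-specific entries that do NOT match:
  84.39.222.0/24 (84.39.222.0 - 84.39.222.255) does not contain 84.39.223.169
  92.39.222.0/23 (92.39.222.0 - 92.39.223.255) does not contain 84.39.223.169
  84.39.220.0/23 (84.39.220.0 - 84.39.221.255) does not contain 84.39.223.169
  84.39.192.0/20 (84.39.192.0 - 84.39.207.255) does not contain 84.39.223.169
  84.39.224.0/19 (84.39.224.0 - 84.39.255.255) does not contain 84.39.223.169
  84.55.128.0/17 (84.55.128.0 - 84.55.255.255) does not contain 84.39.223.169
Longest matching prefix is /15 -> next hop Router M.

Router M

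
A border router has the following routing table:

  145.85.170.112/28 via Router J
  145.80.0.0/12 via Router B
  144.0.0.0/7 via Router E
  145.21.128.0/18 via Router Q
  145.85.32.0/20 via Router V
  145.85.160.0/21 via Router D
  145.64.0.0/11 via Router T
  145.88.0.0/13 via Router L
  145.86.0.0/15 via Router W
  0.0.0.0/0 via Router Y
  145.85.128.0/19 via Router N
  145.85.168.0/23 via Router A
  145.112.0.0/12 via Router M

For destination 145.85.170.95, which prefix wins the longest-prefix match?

Entries matching 145.85.170.95:
  0.0.0.0/0 (default, matches everything)
  144.0.0.0/7 (144.0.0.0 - 145.255.255.255)
  145.64.0.0/11 (145.64.0.0 - 145.95.255.255)
  145.80.0.0/12 (145.80.0.0 - 145.95.255.255)
Most specific is 145.80.0.0/12.

145.80.0.0/12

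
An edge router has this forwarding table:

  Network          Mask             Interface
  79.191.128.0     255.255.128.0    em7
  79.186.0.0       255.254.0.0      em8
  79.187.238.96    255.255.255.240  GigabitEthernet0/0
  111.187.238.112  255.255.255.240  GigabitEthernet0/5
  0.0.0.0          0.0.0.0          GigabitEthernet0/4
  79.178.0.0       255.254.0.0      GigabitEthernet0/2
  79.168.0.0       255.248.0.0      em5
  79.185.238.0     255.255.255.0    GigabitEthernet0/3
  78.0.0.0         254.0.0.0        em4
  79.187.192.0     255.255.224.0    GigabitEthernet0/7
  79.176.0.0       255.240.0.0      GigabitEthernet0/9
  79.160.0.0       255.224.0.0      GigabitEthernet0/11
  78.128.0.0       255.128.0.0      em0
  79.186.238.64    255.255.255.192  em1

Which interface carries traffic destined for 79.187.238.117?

Routes whose prefix contains 79.187.238.117:
  0.0.0.0/0 (default, matches everything) -> GigabitEthernet0/4
  78.0.0.0/7 (78.0.0.0 - 79.255.255.255) -> em4
  79.160.0.0/11 (79.160.0.0 - 79.191.255.255) -> GigabitEthernet0/11
  79.176.0.0/12 (79.176.0.0 - 79.191.255.255) -> GigabitEthernet0/9
  79.186.0.0/15 (79.186.0.0 - 79.187.255.255) -> em8
More-specific entries that do NOT match:
  79.187.238.96/28 (79.187.238.96 - 79.187.238.111) does not contain 79.187.238.117
  111.187.238.112/28 (111.187.238.112 - 111.187.238.127) does not contain 79.187.238.117
  79.186.238.64/26 (79.186.238.64 - 79.186.238.127) does not contain 79.187.238.117
  79.185.238.0/24 (79.185.238.0 - 79.185.238.255) does not contain 79.187.238.117
  79.187.192.0/19 (79.187.192.0 - 79.187.223.255) does not contain 79.187.238.117
  79.191.128.0/17 (79.191.128.0 - 79.191.255.255) does not contain 79.187.238.117
Longest matching prefix is /15 -> interface em8.

em8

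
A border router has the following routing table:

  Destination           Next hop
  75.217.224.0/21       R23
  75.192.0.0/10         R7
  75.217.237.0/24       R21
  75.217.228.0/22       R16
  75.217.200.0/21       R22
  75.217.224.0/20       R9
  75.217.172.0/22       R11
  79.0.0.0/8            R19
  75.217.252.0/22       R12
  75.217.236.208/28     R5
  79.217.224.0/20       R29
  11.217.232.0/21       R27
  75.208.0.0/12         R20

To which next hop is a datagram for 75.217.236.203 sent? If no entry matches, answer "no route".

Routes whose prefix contains 75.217.236.203:
  75.192.0.0/10 (75.192.0.0 - 75.255.255.255) -> R7
  75.208.0.0/12 (75.208.0.0 - 75.223.255.255) -> R20
  75.217.224.0/20 (75.217.224.0 - 75.217.239.255) -> R9
More-specific entries that do NOT match:
  75.217.236.208/28 (75.217.236.208 - 75.217.236.223) does not contain 75.217.236.203
  75.217.237.0/24 (75.217.237.0 - 75.217.237.255) does not contain 75.217.236.203
  75.217.228.0/22 (75.217.228.0 - 75.217.231.255) does not contain 75.217.236.203
  75.217.172.0/22 (75.217.172.0 - 75.217.175.255) does not contain 75.217.236.203
  75.217.252.0/22 (75.217.252.0 - 75.217.255.255) does not contain 75.217.236.203
  75.217.224.0/21 (75.217.224.0 - 75.217.231.255) does not contain 75.217.236.203
  75.217.200.0/21 (75.217.200.0 - 75.217.207.255) does not contain 75.217.236.203
  11.217.232.0/21 (11.217.232.0 - 11.217.239.255) does not contain 75.217.236.203
Longest matching prefix is /20 -> next hop R9.

R9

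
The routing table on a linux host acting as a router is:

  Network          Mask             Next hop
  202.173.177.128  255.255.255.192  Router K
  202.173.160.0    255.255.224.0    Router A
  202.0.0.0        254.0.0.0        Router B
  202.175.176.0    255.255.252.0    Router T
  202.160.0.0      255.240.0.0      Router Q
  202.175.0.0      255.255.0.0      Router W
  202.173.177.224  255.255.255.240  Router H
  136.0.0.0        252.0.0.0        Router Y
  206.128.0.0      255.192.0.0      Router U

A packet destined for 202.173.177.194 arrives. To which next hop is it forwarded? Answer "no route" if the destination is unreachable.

Router A

Routes whose prefix contains 202.173.177.194:
  202.0.0.0/7 (202.0.0.0 - 203.255.255.255) -> Router B
  202.160.0.0/12 (202.160.0.0 - 202.175.255.255) -> Router Q
  202.173.160.0/19 (202.173.160.0 - 202.173.191.255) -> Router A
More-specific entries that do NOT match:
  202.173.177.224/28 (202.173.177.224 - 202.173.177.239) does not contain 202.173.177.194
  202.173.177.128/26 (202.173.177.128 - 202.173.177.191) does not contain 202.173.177.194
  202.175.176.0/22 (202.175.176.0 - 202.175.179.255) does not contain 202.173.177.194
Longest matching prefix is /19 -> next hop Router A.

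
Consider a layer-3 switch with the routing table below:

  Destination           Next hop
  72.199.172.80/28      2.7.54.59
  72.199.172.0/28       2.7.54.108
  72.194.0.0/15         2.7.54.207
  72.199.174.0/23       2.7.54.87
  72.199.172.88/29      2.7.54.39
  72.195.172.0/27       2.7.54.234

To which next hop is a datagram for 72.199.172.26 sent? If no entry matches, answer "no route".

no route

No entry's prefix contains 72.199.172.26; there is no default route.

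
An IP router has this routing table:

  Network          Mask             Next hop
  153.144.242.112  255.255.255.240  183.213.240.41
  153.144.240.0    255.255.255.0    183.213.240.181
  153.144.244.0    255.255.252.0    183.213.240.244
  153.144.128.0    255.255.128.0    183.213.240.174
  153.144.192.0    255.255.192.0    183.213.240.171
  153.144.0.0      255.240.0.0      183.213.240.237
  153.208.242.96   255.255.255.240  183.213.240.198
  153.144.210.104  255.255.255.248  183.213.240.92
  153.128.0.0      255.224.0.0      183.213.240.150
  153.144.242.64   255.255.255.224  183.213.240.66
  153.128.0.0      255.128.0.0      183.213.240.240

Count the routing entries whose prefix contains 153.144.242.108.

5

Prefixes containing 153.144.242.108:
  153.128.0.0/9 (153.128.0.0 - 153.255.255.255)
  153.128.0.0/11 (153.128.0.0 - 153.159.255.255)
  153.144.0.0/12 (153.144.0.0 - 153.159.255.255)
  153.144.128.0/17 (153.144.128.0 - 153.144.255.255)
  153.144.192.0/18 (153.144.192.0 - 153.144.255.255)
Total matching entries: 5.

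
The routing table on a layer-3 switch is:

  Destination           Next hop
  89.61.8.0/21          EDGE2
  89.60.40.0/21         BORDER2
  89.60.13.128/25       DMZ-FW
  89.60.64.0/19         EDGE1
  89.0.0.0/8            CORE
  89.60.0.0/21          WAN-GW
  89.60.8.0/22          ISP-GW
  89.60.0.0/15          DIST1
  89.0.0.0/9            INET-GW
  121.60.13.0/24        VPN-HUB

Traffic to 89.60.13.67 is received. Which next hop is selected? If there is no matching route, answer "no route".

Routes whose prefix contains 89.60.13.67:
  89.0.0.0/8 (89.0.0.0 - 89.255.255.255) -> CORE
  89.0.0.0/9 (89.0.0.0 - 89.127.255.255) -> INET-GW
  89.60.0.0/15 (89.60.0.0 - 89.61.255.255) -> DIST1
More-specific entries that do NOT match:
  89.60.13.128/25 (89.60.13.128 - 89.60.13.255) does not contain 89.60.13.67
  121.60.13.0/24 (121.60.13.0 - 121.60.13.255) does not contain 89.60.13.67
  89.60.8.0/22 (89.60.8.0 - 89.60.11.255) does not contain 89.60.13.67
  89.61.8.0/21 (89.61.8.0 - 89.61.15.255) does not contain 89.60.13.67
  89.60.40.0/21 (89.60.40.0 - 89.60.47.255) does not contain 89.60.13.67
  89.60.0.0/21 (89.60.0.0 - 89.60.7.255) does not contain 89.60.13.67
  89.60.64.0/19 (89.60.64.0 - 89.60.95.255) does not contain 89.60.13.67
Longest matching prefix is /15 -> next hop DIST1.

DIST1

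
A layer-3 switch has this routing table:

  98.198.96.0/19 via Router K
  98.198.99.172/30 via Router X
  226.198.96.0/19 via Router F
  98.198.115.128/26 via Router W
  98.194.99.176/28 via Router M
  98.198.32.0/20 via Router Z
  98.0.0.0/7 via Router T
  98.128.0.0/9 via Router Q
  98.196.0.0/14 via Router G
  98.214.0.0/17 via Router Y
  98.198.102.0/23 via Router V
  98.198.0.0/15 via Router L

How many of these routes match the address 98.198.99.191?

Prefixes containing 98.198.99.191:
  98.0.0.0/7 (98.0.0.0 - 99.255.255.255)
  98.128.0.0/9 (98.128.0.0 - 98.255.255.255)
  98.196.0.0/14 (98.196.0.0 - 98.199.255.255)
  98.198.0.0/15 (98.198.0.0 - 98.199.255.255)
  98.198.96.0/19 (98.198.96.0 - 98.198.127.255)
Total matching entries: 5.

5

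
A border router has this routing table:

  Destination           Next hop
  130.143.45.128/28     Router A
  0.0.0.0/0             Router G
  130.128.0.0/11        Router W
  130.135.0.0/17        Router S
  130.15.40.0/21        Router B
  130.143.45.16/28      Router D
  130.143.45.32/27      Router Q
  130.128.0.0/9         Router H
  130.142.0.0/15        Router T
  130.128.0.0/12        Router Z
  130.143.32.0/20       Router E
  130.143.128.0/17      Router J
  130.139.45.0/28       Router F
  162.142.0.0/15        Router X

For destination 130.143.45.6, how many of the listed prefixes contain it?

Prefixes containing 130.143.45.6:
  0.0.0.0/0 (default, matches everything)
  130.128.0.0/9 (130.128.0.0 - 130.255.255.255)
  130.128.0.0/11 (130.128.0.0 - 130.159.255.255)
  130.128.0.0/12 (130.128.0.0 - 130.143.255.255)
  130.142.0.0/15 (130.142.0.0 - 130.143.255.255)
  130.143.32.0/20 (130.143.32.0 - 130.143.47.255)
Total matching entries: 6.

6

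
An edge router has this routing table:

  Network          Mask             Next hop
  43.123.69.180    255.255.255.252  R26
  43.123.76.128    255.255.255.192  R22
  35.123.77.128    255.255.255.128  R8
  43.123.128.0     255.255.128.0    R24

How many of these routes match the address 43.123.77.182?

0

No listed prefix contains 43.123.77.182.
Total matching entries: 0.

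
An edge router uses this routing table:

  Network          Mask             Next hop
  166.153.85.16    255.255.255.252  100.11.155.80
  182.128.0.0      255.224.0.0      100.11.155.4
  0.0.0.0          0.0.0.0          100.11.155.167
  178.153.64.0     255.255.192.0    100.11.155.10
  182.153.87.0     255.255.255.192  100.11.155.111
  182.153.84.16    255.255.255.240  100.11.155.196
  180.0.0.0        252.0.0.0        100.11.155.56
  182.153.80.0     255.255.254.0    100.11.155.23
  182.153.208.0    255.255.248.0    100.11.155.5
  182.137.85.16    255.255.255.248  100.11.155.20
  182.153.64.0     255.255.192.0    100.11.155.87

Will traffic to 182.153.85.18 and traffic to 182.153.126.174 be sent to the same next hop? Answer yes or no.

182.153.85.18: longest match 182.153.64.0/18 -> 100.11.155.87
182.153.126.174: longest match 182.153.64.0/18 -> 100.11.155.87

yes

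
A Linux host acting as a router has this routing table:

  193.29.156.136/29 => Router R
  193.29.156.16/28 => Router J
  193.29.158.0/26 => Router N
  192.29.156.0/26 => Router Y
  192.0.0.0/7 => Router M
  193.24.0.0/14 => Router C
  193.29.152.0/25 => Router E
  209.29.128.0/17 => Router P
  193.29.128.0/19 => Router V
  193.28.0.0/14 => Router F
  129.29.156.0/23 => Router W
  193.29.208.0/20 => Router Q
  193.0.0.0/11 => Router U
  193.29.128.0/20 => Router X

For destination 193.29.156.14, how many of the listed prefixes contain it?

Prefixes containing 193.29.156.14:
  192.0.0.0/7 (192.0.0.0 - 193.255.255.255)
  193.0.0.0/11 (193.0.0.0 - 193.31.255.255)
  193.28.0.0/14 (193.28.0.0 - 193.31.255.255)
  193.29.128.0/19 (193.29.128.0 - 193.29.159.255)
Total matching entries: 4.

4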